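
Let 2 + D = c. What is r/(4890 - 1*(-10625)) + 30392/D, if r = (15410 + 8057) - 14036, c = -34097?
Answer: -149944211/529045985 ≈ -0.28342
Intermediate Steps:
D = -34099 (D = -2 - 34097 = -34099)
r = 9431 (r = 23467 - 14036 = 9431)
r/(4890 - 1*(-10625)) + 30392/D = 9431/(4890 - 1*(-10625)) + 30392/(-34099) = 9431/(4890 + 10625) + 30392*(-1/34099) = 9431/15515 - 30392/34099 = -149944211/529045985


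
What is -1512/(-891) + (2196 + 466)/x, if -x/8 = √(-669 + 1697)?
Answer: 56/33 - 1331*√257/2056 ≈ -8.6812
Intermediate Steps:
x = -16*√257 (x = -8*√(-669 + 1697) = -16*√257 ≈ -256.50)
-1512/(-891) + (2196 + 466)/x = -1512/(-891) + (2196 + 466)/((-16*√257)) = -1512*(-1/891) + 2662*(-√257/4112) = 56/33 - 1331*√257/2056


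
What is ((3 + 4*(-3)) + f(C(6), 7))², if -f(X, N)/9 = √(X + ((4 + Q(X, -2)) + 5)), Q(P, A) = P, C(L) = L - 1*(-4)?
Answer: 2430 + 162*√29 ≈ 3302.4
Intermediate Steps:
C(L) = 4 + L (C(L) = L + 4 = 4 + L)
f(X, N) = -9*√(9 + 2*X) (f(X, N) = -9*√(X + ((4 + X) + 5)) = -9*√(X + (9 + X)) = -9*√(9 + 2*X))
((3 + 4*(-3)) + f(C(6), 7))² = ((3 + 4*(-3)) - 9*√(9 + 2*(4 + 6)))² = ((3 - 12) - 9*√(9 + 2*10))² = (-9 - 9*√(9 + 20))² = (-9 - 9*√29)²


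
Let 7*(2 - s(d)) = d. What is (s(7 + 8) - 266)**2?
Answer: 3470769/49 ≈ 70832.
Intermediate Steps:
s(d) = 2 - d/7
(s(7 + 8) - 266)**2 = ((2 - (7 + 8)/7) - 266)**2 = ((2 - 1/7*15) - 266)**2 = ((2 - 15/7) - 266)**2 = (-1/7 - 266)**2 = (-1863/7)**2 = 3470769/49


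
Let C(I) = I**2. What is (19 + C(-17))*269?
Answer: 82852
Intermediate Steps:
(19 + C(-17))*269 = (19 + (-17)**2)*269 = (19 + 289)*269 = 308*269 = 82852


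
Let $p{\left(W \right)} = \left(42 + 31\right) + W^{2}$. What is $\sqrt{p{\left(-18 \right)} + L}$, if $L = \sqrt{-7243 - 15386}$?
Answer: $\sqrt{397 + i \sqrt{22629}} \approx 20.268 + 3.7111 i$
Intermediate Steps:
$p{\left(W \right)} = 73 + W^{2}$
$L = i \sqrt{22629}$ ($L = \sqrt{-22629} = i \sqrt{22629} \approx 150.43 i$)
$\sqrt{p{\left(-18 \right)} + L} = \sqrt{\left(73 + \left(-18\right)^{2}\right) + i \sqrt{22629}} = \sqrt{\left(73 + 324\right) + i \sqrt{22629}} = \sqrt{397 + i \sqrt{22629}}$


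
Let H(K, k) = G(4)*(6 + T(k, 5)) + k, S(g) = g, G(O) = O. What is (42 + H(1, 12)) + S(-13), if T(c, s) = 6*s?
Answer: 185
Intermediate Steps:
H(K, k) = 144 + k (H(K, k) = 4*(6 + 6*5) + k = 4*(6 + 30) + k = 4*36 + k = 144 + k)
(42 + H(1, 12)) + S(-13) = (42 + (144 + 12)) - 13 = (42 + 156) - 13 = 198 - 13 = 185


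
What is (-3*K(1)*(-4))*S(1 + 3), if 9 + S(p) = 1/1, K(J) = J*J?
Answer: -96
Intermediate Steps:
K(J) = J²
S(p) = -8 (S(p) = -9 + 1/1 = -9 + 1 = -8)
(-3*K(1)*(-4))*S(1 + 3) = (-3*1²*(-4))*(-8) = (-3*1*(-4))*(-8) = -3*(-4)*(-8) = 12*(-8) = -96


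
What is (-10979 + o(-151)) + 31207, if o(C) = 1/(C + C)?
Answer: 6108855/302 ≈ 20228.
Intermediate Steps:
o(C) = 1/(2*C)
(-10979 + o(-151)) + 31207 = (-10979 + (½)/(-151)) + 31207 = (-10979 + (½)*(-1/151)) + 31207 = (-10979 - 1/302) + 31207 = -3315659/302 + 31207 = 6108855/302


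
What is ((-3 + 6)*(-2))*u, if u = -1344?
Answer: 8064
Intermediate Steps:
((-3 + 6)*(-2))*u = ((-3 + 6)*(-2))*(-1344) = (3*(-2))*(-1344) = -6*(-1344) = 8064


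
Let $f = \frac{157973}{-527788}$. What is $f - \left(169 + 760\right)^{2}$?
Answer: $- \frac{455502841281}{527788} \approx -8.6304 \cdot 10^{5}$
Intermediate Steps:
$f = - \frac{157973}{527788}$ ($f = 157973 \left(- \frac{1}{527788}\right) = - \frac{157973}{527788} \approx -0.29931$)
$f - \left(169 + 760\right)^{2} = - \frac{157973}{527788} - \left(169 + 760\right)^{2} = - \frac{157973}{527788} - 929^{2} = - \frac{157973}{527788} - 863041 = - \frac{455502841281}{527788}$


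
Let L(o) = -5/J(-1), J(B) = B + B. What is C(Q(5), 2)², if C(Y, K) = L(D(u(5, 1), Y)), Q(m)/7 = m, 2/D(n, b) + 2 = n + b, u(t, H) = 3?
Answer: 25/4 ≈ 6.2500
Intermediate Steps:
D(n, b) = 2/(-2 + b + n) (D(n, b) = 2/(-2 + (n + b)) = 2/(-2 + (b + n)) = 2/(-2 + b + n))
J(B) = 2*B
L(o) = 5/2 (L(o) = -5/(2*(-1)) = -5/(-2) = -5*(-½) = 5/2)
Q(m) = 7*m
C(Y, K) = 5/2
C(Q(5), 2)² = (5/2)² = 25/4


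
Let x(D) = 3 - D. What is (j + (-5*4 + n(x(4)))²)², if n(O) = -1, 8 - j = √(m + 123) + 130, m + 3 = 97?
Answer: (319 - √217)² ≈ 92580.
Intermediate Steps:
m = 94 (m = -3 + 97 = 94)
j = -122 - √217 (j = 8 - (√(94 + 123) + 130) = 8 - (√217 + 130) = 8 - (130 + √217) = 8 + (-130 - √217) = -122 - √217 ≈ -136.73)
(j + (-5*4 + n(x(4)))²)² = ((-122 - √217) + (-5*4 - 1)²)² = ((-122 - √217) + (-20 - 1)²)² = ((-122 - √217) + (-21)²)² = ((-122 - √217) + 441)² = (319 - √217)²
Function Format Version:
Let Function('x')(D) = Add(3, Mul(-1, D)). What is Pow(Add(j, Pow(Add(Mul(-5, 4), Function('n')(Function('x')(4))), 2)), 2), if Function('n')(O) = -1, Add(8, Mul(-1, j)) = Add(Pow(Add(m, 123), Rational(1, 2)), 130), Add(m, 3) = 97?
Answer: Pow(Add(319, Mul(-1, Pow(217, Rational(1, 2)))), 2) ≈ 92580.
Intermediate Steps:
m = 94 (m = Add(-3, 97) = 94)
j = Add(-122, Mul(-1, Pow(217, Rational(1, 2)))) (j = Add(8, Mul(-1, Add(Pow(Add(94, 123), Rational(1, 2)), 130))) = Add(8, Mul(-1, Add(Pow(217, Rational(1, 2)), 130))) = Add(8, Mul(-1, Add(130, Pow(217, Rational(1, 2))))) = Add(8, Add(-130, Mul(-1, Pow(217, Rational(1, 2))))) = Add(-122, Mul(-1, Pow(217, Rational(1, 2)))) ≈ -136.73)
Pow(Add(j, Pow(Add(Mul(-5, 4), Function('n')(Function('x')(4))), 2)), 2) = Pow(Add(Add(-122, Mul(-1, Pow(217, Rational(1, 2)))), Pow(Add(Mul(-5, 4), -1), 2)), 2) = Pow(Add(Add(-122, Mul(-1, Pow(217, Rational(1, 2)))), Pow(Add(-20, -1), 2)), 2) = Pow(Add(Add(-122, Mul(-1, Pow(217, Rational(1, 2)))), Pow(-21, 2)), 2) = Pow(Add(Add(-122, Mul(-1, Pow(217, Rational(1, 2)))), 441), 2) = Pow(Add(319, Mul(-1, Pow(217, Rational(1, 2)))), 2)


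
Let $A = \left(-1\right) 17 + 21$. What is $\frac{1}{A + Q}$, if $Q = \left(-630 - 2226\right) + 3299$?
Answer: $\frac{1}{447} \approx 0.0022371$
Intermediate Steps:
$Q = 443$ ($Q = -2856 + 3299 = 443$)
$A = 4$ ($A = -17 + 21 = 4$)
$\frac{1}{A + Q} = \frac{1}{4 + 443} = \frac{1}{447}$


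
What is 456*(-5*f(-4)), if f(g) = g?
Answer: 9120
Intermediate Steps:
456*(-5*f(-4)) = 456*(-5*(-4)) = 456*20 = 9120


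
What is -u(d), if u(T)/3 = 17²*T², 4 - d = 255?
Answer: -54621867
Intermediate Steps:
d = -251 (d = 4 - 1*255 = 4 - 255 = -251)
u(T) = 867*T² (u(T) = 3*(17²*T²) = 3*(289*T²) = 867*T²)
-u(d) = -867*(-251)² = -867*63001 = -1*54621867 = -54621867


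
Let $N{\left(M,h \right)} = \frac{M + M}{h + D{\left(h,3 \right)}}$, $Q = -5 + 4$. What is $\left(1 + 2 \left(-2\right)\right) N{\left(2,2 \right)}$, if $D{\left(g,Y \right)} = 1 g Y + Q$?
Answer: $- \frac{12}{7} \approx -1.7143$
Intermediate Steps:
$Q = -1$
$D{\left(g,Y \right)} = -1 + Y g$ ($D{\left(g,Y \right)} = 1 g Y - 1 = g Y - 1 = Y g - 1 = -1 + Y g$)
$N{\left(M,h \right)} = \frac{2 M}{-1 + 4 h}$ ($N{\left(M,h \right)} = \frac{M + M}{h + \left(-1 + 3 h\right)} = \frac{2 M}{-1 + 4 h}$)
$\left(1 + 2 \left(-2\right)\right) N{\left(2,2 \right)} = \left(1 + 2 \left(-2\right)\right) 2 \cdot 2 \frac{1}{-1 + 4 \cdot 2} = \left(1 - 4\right) 2 \cdot 2 \frac{1}{-1 + 8} = - 3 \cdot 2 \cdot 2 \cdot \frac{1}{7} = \left(-3\right) \frac{4}{7} = - \frac{12}{7}$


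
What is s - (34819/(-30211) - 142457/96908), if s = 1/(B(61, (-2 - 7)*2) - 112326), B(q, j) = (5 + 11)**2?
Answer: 61462245551853/23436139141940 ≈ 2.6225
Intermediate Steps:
B(q, j) = 256 (B(q, j) = 16**2 = 256)
s = -1/112070 (s = 1/(256 - 112326) = 1/(-112070) = -1/112070 ≈ -8.9230e-6)
s - (34819/(-30211) - 142457/96908) = -1/112070 - (34819/(-30211) - 142457/96908) = -1/112070 - (34819*(-1/30211) - 142457*1/96908) = -1/112070 - (-34819/30211 - 20351/13844) = -1/112070 - 1*(-1096858297/418241084) = -1/112070 + 1096858297/418241084 = 61462245551853/23436139141940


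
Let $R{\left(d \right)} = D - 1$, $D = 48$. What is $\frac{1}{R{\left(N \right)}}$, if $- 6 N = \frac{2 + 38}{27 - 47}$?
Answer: $\frac{1}{47} \approx 0.021277$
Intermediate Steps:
$N = \frac{1}{3}$ ($N = - \frac{\left(2 + 38\right) \frac{1}{27 - 47}}{6} = - \frac{40 \frac{1}{-20}}{6} = - \frac{40 \left(- \frac{1}{20}\right)}{6} = \left(- \frac{1}{6}\right) \left(-2\right) = \frac{1}{3} \approx 0.33333$)
$R{\left(d \right)} = 47$ ($R{\left(d \right)} = 48 - 1 = 47$)
$\frac{1}{R{\left(N \right)}} = \frac{1}{47}$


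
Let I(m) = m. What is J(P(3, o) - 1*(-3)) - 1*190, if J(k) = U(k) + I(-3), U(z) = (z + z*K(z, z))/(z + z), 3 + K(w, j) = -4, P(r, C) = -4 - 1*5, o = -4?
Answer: -196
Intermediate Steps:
P(r, C) = -9 (P(r, C) = -4 - 5 = -9)
K(w, j) = -7 (K(w, j) = -3 - 4 = -7)
U(z) = -3 (U(z) = (z + z*(-7))/(z + z) = (z - 7*z)/((2*z)) = (-6*z)*(1/(2*z)) = -3)
J(k) = -6 (J(k) = -3 - 3 = -6)
J(P(3, o) - 1*(-3)) - 1*190 = -6 - 1*190 = -6 - 190 = -196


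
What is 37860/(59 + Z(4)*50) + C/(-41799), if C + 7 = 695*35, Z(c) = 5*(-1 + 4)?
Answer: 520945626/11271797 ≈ 46.217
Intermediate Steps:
Z(c) = 15 (Z(c) = 5*3 = 15)
C = 24318 (C = -7 + 695*35 = -7 + 24325 = 24318)
37860/(59 + Z(4)*50) + C/(-41799) = 37860/(59 + 15*50) + 24318/(-41799) = 37860/(59 + 750) + 24318*(-1/41799) = 37860/809 - 8106/13933 = 520945626/11271797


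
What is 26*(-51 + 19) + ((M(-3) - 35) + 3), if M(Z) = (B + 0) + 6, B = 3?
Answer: -855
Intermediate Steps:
M(Z) = 9 (M(Z) = (3 + 0) + 6 = 3 + 6 = 9)
26*(-51 + 19) + ((M(-3) - 35) + 3) = 26*(-51 + 19) + ((9 - 35) + 3) = 26*(-32) + (-26 + 3) = -832 - 23 = -855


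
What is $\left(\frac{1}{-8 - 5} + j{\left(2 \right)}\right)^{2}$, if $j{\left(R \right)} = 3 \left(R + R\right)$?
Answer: $\frac{24025}{169} \approx 142.16$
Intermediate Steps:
$j{\left(R \right)} = 6 R$ ($j{\left(R \right)} = 3 \cdot 2 R = 6 R$)
$\left(\frac{1}{-8 - 5} + j{\left(2 \right)}\right)^{2} = \left(\frac{1}{-8 - 5} + 6 \cdot 2\right)^{2} = \left(\frac{1}{-13} + 12\right)^{2} = \left(- \frac{1}{13} + 12\right)^{2} = \left(\frac{155}{13}\right)^{2} = \frac{24025}{169}$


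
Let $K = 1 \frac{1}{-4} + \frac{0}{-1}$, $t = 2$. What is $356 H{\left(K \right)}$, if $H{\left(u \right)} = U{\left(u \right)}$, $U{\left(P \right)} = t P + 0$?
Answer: $-178$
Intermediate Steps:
$K = - \frac{1}{4}$ ($K = 1 \left(- \frac{1}{4}\right) + 0 \left(-1\right) = - \frac{1}{4} + 0 = - \frac{1}{4} \approx -0.25$)
$U{\left(P \right)} = 2 P$ ($U{\left(P \right)} = 2 P + 0 = 2 P$)
$H{\left(u \right)} = 2 u$
$356 H{\left(K \right)} = 356 \cdot 2 \left(- \frac{1}{4}\right) = 356 \left(- \frac{1}{2}\right) = -178$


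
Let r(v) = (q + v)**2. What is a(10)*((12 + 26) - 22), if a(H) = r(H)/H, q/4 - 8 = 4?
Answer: 26912/5 ≈ 5382.4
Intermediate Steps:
q = 48 (q = 32 + 4*4 = 32 + 16 = 48)
r(v) = (48 + v)**2
a(H) = (48 + H)**2/H
a(10)*((12 + 26) - 22) = ((48 + 10)**2/10)*((12 + 26) - 22) = ((1/10)*58**2)*(38 - 22) = ((1/10)*3364)*16 = (1682/5)*16 = 26912/5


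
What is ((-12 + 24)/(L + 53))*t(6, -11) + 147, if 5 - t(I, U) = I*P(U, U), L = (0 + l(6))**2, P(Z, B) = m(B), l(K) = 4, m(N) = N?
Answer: 3665/23 ≈ 159.35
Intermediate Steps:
P(Z, B) = B
L = 16 (L = (0 + 4)**2 = 4**2 = 16)
t(I, U) = 5 - I*U
((-12 + 24)/(L + 53))*t(6, -11) + 147 = ((-12 + 24)/(16 + 53))*(5 - 1*6*(-11)) + 147 = (12/69)*(5 + 66) + 147 = (12*(1/69))*71 + 147 = (4/23)*71 + 147 = 284/23 + 147 = 3665/23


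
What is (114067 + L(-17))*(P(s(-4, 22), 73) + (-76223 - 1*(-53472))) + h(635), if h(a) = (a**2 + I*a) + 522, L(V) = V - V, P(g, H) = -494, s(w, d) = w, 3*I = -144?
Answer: -2651114148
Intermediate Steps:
I = -48 (I = (1/3)*(-144) = -48)
L(V) = 0
h(a) = 522 + a**2 - 48*a (h(a) = (a**2 - 48*a) + 522 = 522 + a**2 - 48*a)
(114067 + L(-17))*(P(s(-4, 22), 73) + (-76223 - 1*(-53472))) + h(635) = (114067 + 0)*(-494 + (-76223 - 1*(-53472))) + (522 + 635**2 - 48*635) = 114067*(-494 + (-76223 + 53472)) + (522 + 403225 - 30480) = 114067*(-494 - 22751) + 373267 = 114067*(-23245) + 373267 = -2651487415 + 373267 = -2651114148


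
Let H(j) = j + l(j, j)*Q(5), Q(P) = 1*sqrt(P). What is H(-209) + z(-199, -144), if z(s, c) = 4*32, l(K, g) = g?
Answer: -81 - 209*sqrt(5) ≈ -548.34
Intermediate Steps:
z(s, c) = 128
Q(P) = sqrt(P)
H(j) = j + j*sqrt(5)
H(-209) + z(-199, -144) = -209*(1 + sqrt(5)) + 128 = (-209 - 209*sqrt(5)) + 128 = -81 - 209*sqrt(5)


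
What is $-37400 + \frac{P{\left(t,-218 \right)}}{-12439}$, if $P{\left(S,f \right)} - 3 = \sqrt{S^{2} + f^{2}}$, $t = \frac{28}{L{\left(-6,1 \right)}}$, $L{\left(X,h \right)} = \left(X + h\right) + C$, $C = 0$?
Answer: $- \frac{465218603}{12439} - \frac{2 \sqrt{297221}}{62195} \approx -37400.0$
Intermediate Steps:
$L{\left(X,h \right)} = X + h$ ($L{\left(X,h \right)} = \left(X + h\right) + 0 = X + h$)
$t = - \frac{28}{5}$ ($t = \frac{28}{-6 + 1} = \frac{28}{-5} = 28 \left(- \frac{1}{5}\right) = - \frac{28}{5} \approx -5.6$)
$P{\left(S,f \right)} = 3 + \sqrt{S^{2} + f^{2}}$
$-37400 + \frac{P{\left(t,-218 \right)}}{-12439} = -37400 + \frac{3 + \sqrt{\left(- \frac{28}{5}\right)^{2} + \left(-218\right)^{2}}}{-12439} = -37400 + \left(3 + \sqrt{\frac{784}{25} + 47524}\right) \left(- \frac{1}{12439}\right) = -37400 + \left(3 + \sqrt{\frac{1188884}{25}}\right) \left(- \frac{1}{12439}\right) = -37400 + \left(3 + \frac{2 \sqrt{297221}}{5}\right) \left(- \frac{1}{12439}\right) = -37400 - \left(\frac{3}{12439} + \frac{2 \sqrt{297221}}{62195}\right) = - \frac{465218603}{12439} - \frac{2 \sqrt{297221}}{62195}$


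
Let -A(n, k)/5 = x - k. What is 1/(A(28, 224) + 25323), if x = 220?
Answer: 1/25343 ≈ 3.9459e-5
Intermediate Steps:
A(n, k) = -1100 + 5*k (A(n, k) = -5*(220 - k) = -1100 + 5*k)
1/(A(28, 224) + 25323) = 1/((-1100 + 5*224) + 25323) = 1/((-1100 + 1120) + 25323) = 1/(20 + 25323) = 1/25343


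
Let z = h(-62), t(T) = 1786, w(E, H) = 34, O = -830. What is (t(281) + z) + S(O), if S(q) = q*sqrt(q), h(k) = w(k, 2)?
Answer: 1820 - 830*I*sqrt(830) ≈ 1820.0 - 23912.0*I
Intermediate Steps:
h(k) = 34
z = 34
S(q) = q**(3/2)
(t(281) + z) + S(O) = (1786 + 34) + (-830)**(3/2) = 1820 - 830*I*sqrt(830)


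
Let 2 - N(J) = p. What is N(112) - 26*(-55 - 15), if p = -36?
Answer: 1858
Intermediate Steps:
N(J) = 38 (N(J) = 2 - 1*(-36) = 2 + 36 = 38)
N(112) - 26*(-55 - 15) = 38 - 26*(-55 - 15) = 38 - 26*(-70) = 38 + 1820 = 1858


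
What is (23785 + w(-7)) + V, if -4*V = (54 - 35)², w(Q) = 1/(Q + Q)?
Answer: 663451/28 ≈ 23695.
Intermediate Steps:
w(Q) = 1/(2*Q)
V = -361/4 (V = -(54 - 35)²/4 = -¼*19² = -¼*361 = -361/4 ≈ -90.250)
(23785 + w(-7)) + V = (23785 + (½)/(-7)) - 361/4 = (23785 + (½)*(-⅐)) - 361/4 = (23785 - 1/14) - 361/4 = 332989/14 - 361/4 = 663451/28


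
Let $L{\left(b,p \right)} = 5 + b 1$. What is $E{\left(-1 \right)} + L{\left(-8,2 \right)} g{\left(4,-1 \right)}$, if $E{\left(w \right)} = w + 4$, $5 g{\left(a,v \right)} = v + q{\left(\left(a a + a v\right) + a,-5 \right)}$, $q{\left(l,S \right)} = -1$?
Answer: $\frac{21}{5} \approx 4.2$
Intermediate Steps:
$g{\left(a,v \right)} = - \frac{1}{5} + \frac{v}{5}$ ($g{\left(a,v \right)} = \frac{v - 1}{5} = \frac{-1 + v}{5} = - \frac{1}{5} + \frac{v}{5}$)
$L{\left(b,p \right)} = 5 + b$
$E{\left(w \right)} = 4 + w$
$E{\left(-1 \right)} + L{\left(-8,2 \right)} g{\left(4,-1 \right)} = \left(4 - 1\right) + \left(5 - 8\right) \left(- \frac{1}{5} + \frac{1}{5} \left(-1\right)\right) = 3 - 3 \left(- \frac{1}{5} - \frac{1}{5}\right) = 3 - - \frac{6}{5} = 3 + \frac{6}{5} = \frac{21}{5}$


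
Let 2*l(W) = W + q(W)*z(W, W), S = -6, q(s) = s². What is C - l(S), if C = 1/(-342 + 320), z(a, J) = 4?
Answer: -1519/22 ≈ -69.045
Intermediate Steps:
C = -1/22 (C = 1/(-22) = -1/22 ≈ -0.045455)
l(W) = W/2 + 2*W² (l(W) = (W + W²*4)/2 = (W + 4*W²)/2 = W/2 + 2*W²)
C - l(S) = -1/22 - (-6)*(1 + 4*(-6))/2 = -1/22 - (-6)*(1 - 24)/2 = -1/22 - (-6)*(-23)/2 = -1/22 - 1*69 = -1/22 - 69 = -1519/22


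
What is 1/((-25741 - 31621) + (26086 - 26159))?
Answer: -1/57435 ≈ -1.7411e-5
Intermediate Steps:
1/((-25741 - 31621) + (26086 - 26159)) = 1/(-57362 - 73) = 1/(-57435) = -1/57435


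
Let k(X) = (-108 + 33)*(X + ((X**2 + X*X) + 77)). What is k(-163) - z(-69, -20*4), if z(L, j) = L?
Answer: -3978831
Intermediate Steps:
k(X) = -5775 - 150*X**2 - 75*X (k(X) = -75*(X + ((X**2 + X**2) + 77)) = -75*(X + (2*X**2 + 77)) = -75*(X + (77 + 2*X**2)) = -75*(77 + X + 2*X**2) = -5775 - 150*X**2 - 75*X)
k(-163) - z(-69, -20*4) = (-5775 - 150*(-163)**2 - 75*(-163)) - 1*(-69) = (-5775 - 150*26569 + 12225) + 69 = (-5775 - 3985350 + 12225) + 69 = -3978900 + 69 = -3978831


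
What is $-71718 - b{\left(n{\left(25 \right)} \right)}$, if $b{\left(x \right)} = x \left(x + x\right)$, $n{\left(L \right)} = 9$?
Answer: $-71880$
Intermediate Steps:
$b{\left(x \right)} = 2 x^{2}$ ($b{\left(x \right)} = x 2 x = 2 x^{2}$)
$-71718 - b{\left(n{\left(25 \right)} \right)} = -71718 - 2 \cdot 9^{2} = -71718 - 2 \cdot 81 = -71718 - 162 = -71880$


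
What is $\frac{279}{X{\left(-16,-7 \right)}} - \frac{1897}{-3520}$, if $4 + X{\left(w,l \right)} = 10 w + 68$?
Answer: $- \frac{8333}{3520} \approx -2.3673$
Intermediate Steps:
$X{\left(w,l \right)} = 64 + 10 w$ ($X{\left(w,l \right)} = -4 + \left(10 w + 68\right) = -4 + \left(68 + 10 w\right) = 64 + 10 w$)
$\frac{279}{X{\left(-16,-7 \right)}} - \frac{1897}{-3520} = \frac{279}{64 + 10 \left(-16\right)} - \frac{1897}{-3520} = \frac{279}{64 - 160} - - \frac{1897}{3520} = \frac{279}{-96} + \frac{1897}{3520} = 279 \left(- \frac{1}{96}\right) + \frac{1897}{3520} = - \frac{93}{32} + \frac{1897}{3520} = - \frac{8333}{3520}$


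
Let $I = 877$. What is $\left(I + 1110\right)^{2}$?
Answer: $3948169$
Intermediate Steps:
$\left(I + 1110\right)^{2} = \left(877 + 1110\right)^{2} = 1987^{2} = 3948169$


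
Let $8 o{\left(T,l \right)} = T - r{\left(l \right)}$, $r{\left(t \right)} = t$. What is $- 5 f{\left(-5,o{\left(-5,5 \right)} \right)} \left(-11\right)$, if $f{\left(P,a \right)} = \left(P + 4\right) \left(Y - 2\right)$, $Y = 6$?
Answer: $-220$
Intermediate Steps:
$o{\left(T,l \right)} = - \frac{l}{8} + \frac{T}{8}$ ($o{\left(T,l \right)} = \frac{T - l}{8} = - \frac{l}{8} + \frac{T}{8}$)
$f{\left(P,a \right)} = 16 + 4 P$ ($f{\left(P,a \right)} = \left(P + 4\right) \left(6 - 2\right) = \left(4 + P\right) 4 = 16 + 4 P$)
$- 5 f{\left(-5,o{\left(-5,5 \right)} \right)} \left(-11\right) = - 5 \left(16 + 4 \left(-5\right)\right) \left(-11\right) = - 5 \left(16 - 20\right) \left(-11\right) = \left(-5\right) \left(-4\right) \left(-11\right) = 20 \left(-11\right) = -220$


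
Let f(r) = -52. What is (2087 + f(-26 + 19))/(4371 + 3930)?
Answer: 2035/8301 ≈ 0.24515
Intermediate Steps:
(2087 + f(-26 + 19))/(4371 + 3930) = (2087 - 52)/(4371 + 3930) = 2035/8301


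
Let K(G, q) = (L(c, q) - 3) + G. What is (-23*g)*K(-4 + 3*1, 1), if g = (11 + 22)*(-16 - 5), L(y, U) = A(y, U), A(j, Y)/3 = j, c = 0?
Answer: -63756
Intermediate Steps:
A(j, Y) = 3*j
L(y, U) = 3*y
g = -693 (g = 33*(-21) = -693)
K(G, q) = -3 + G (K(G, q) = (3*0 - 3) + G = (0 - 3) + G = -3 + G)
(-23*g)*K(-4 + 3*1, 1) = (-23*(-693))*(-3 + (-4 + 3*1)) = 15939*(-3 + (-4 + 3)) = 15939*(-3 - 1) = 15939*(-4) = -63756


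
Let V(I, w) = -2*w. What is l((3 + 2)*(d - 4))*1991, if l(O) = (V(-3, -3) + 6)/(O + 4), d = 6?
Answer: 11946/7 ≈ 1706.6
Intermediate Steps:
l(O) = 12/(4 + O) (l(O) = (-2*(-3) + 6)/(O + 4) = (6 + 6)/(4 + O) = 12/(4 + O))
l((3 + 2)*(d - 4))*1991 = (12/(4 + (3 + 2)*(6 - 4)))*1991 = (12/(4 + 5*2))*1991 = (12/(4 + 10))*1991 = (12/14)*1991 = (12*(1/14))*1991 = (6/7)*1991 = 11946/7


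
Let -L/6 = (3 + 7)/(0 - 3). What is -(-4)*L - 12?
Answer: 68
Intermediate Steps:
L = 20 (L = -6*(3 + 7)/(0 - 3) = -60/(-3) = -60*(-1)/3 = -6*(-10/3) = 20)
-(-4)*L - 12 = -(-4)*20 - 12 = -4*(-20) - 12 = 80 - 12 = 68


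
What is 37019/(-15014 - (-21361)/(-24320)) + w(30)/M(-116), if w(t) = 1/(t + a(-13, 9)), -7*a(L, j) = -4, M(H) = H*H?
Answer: -2592492908601833/1051514194754144 ≈ -2.4655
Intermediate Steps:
M(H) = H²
a(L, j) = 4/7 (a(L, j) = -⅐*(-4) = 4/7)
w(t) = 1/(4/7 + t) (w(t) = 1/(t + 4/7) = 1/(4/7 + t))
37019/(-15014 - (-21361)/(-24320)) + w(30)/M(-116) = 37019/(-15014 - (-21361)/(-24320)) + (7/(4 + 7*30))/((-116)²) = 37019/(-15014 - (-21361)*(-1)/24320) + (7/(4 + 210))/13456 = 37019/(-15014 - 1*21361/24320) + (7/214)*(1/13456) = 37019/(-15014 - 21361/24320) + (7*(1/214))*(1/13456) = 37019/(-365161841/24320) + (7/214)*(1/13456) = 37019*(-24320/365161841) + 7/2879584 = -900302080/365161841 + 7/2879584 = -2592492908601833/1051514194754144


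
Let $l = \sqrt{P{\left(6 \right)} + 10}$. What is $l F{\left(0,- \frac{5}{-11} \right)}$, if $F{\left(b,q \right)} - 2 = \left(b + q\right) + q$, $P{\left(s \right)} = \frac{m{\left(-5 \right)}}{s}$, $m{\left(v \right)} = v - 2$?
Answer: $\frac{16 \sqrt{318}}{33} \approx 8.6461$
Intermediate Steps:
$m{\left(v \right)} = -2 + v$ ($m{\left(v \right)} = v - 2 = -2 + v$)
$P{\left(s \right)} = - \frac{7}{s}$ ($P{\left(s \right)} = \frac{-2 - 5}{s} = - \frac{7}{s}$)
$F{\left(b,q \right)} = 2 + b + 2 q$ ($F{\left(b,q \right)} = 2 + \left(\left(b + q\right) + q\right) = 2 + \left(b + 2 q\right) = 2 + b + 2 q$)
$l = \frac{\sqrt{318}}{6}$ ($l = \sqrt{- \frac{7}{6} + 10} = \sqrt{\frac{53}{6}} = \frac{\sqrt{318}}{6} \approx 2.9721$)
$l F{\left(0,- \frac{5}{-11} \right)} = \frac{\sqrt{318}}{6} \left(2 + 0 + 2 \left(- \frac{5}{-11}\right)\right) = \frac{\sqrt{318}}{6} \left(2 + 0 + 2 \left(\left(-5\right) \left(- \frac{1}{11}\right)\right)\right) = \frac{\sqrt{318}}{6} \left(2 + 0 + 2 \cdot \frac{5}{11}\right) = \frac{\sqrt{318}}{6} \left(2 + 0 + \frac{10}{11}\right) = \frac{\sqrt{318}}{6} \cdot \frac{32}{11} = \frac{16 \sqrt{318}}{33}$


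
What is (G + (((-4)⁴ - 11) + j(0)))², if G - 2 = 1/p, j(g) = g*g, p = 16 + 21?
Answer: 83539600/1369 ≈ 61022.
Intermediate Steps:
p = 37
j(g) = g²
G = 75/37 (G = 2 + 1/37 = 75/37 ≈ 2.0270)
(G + (((-4)⁴ - 11) + j(0)))² = (75/37 + (((-4)⁴ - 11) + 0²))² = (75/37 + ((256 - 11) + 0))² = (75/37 + (245 + 0))² = (75/37 + 245)² = (9140/37)² = 83539600/1369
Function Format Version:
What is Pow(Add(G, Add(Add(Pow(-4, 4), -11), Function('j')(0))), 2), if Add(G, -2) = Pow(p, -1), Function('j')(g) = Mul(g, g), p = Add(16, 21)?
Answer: Rational(83539600, 1369) ≈ 61022.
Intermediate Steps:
p = 37
Function('j')(g) = Pow(g, 2)
G = Rational(75, 37) (G = Add(2, Pow(37, -1)) = Add(2, Rational(1, 37)) = Rational(75, 37) ≈ 2.0270)
Pow(Add(G, Add(Add(Pow(-4, 4), -11), Function('j')(0))), 2) = Pow(Add(Rational(75, 37), Add(Add(Pow(-4, 4), -11), Pow(0, 2))), 2) = Pow(Add(Rational(75, 37), Add(Add(256, -11), 0)), 2) = Pow(Add(Rational(75, 37), Add(245, 0)), 2) = Pow(Add(Rational(75, 37), 245), 2) = Pow(Rational(9140, 37), 2) = Rational(83539600, 1369)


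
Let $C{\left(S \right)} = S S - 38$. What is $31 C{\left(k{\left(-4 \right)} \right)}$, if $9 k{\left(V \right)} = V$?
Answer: $- \frac{94922}{81} \approx -1171.9$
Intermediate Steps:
$k{\left(V \right)} = \frac{V}{9}$
$C{\left(S \right)} = -38 + S^{2}$ ($C{\left(S \right)} = S^{2} - 38 = -38 + S^{2}$)
$31 C{\left(k{\left(-4 \right)} \right)} = 31 \left(-38 + \left(\frac{1}{9} \left(-4\right)\right)^{2}\right) = 31 \left(-38 + \left(- \frac{4}{9}\right)^{2}\right) = 31 \left(-38 + \frac{16}{81}\right) = 31 \left(- \frac{3062}{81}\right) = - \frac{94922}{81}$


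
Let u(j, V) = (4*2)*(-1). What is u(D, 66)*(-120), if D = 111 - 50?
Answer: 960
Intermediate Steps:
D = 61
u(j, V) = -8 (u(j, V) = 8*(-1) = -8)
u(D, 66)*(-120) = -8*(-120) = 960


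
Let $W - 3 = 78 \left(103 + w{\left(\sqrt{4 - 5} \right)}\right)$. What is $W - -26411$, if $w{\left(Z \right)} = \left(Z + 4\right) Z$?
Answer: $34370 + 312 i \approx 34370.0 + 312.0 i$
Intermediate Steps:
$w{\left(Z \right)} = Z \left(4 + Z\right)$ ($w{\left(Z \right)} = \left(4 + Z\right) Z = Z \left(4 + Z\right)$)
$W = 8037 + 78 i \left(4 + i\right)$ ($W = 3 + 78 \left(103 + \sqrt{4 - 5} \left(4 + \sqrt{4 - 5}\right)\right) = 3 + 78 \left(103 + \sqrt{-1} \left(4 + \sqrt{-1}\right)\right) = 3 + 78 \left(103 + i \left(4 + i\right)\right) = 3 + \left(8034 + 78 i \left(4 + i\right)\right) = 8037 + 78 i \left(4 + i\right) \approx 7959.0 + 312.0 i$)
$W - -26411 = \left(7959 + 312 i\right) - -26411 = \left(7959 + 312 i\right) + 26411 = 34370 + 312 i$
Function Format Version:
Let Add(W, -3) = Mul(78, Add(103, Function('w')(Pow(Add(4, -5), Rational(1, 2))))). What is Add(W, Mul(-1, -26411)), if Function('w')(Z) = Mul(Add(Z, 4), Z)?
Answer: Add(34370, Mul(312, I)) ≈ Add(34370., Mul(312.00, I))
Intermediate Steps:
Function('w')(Z) = Mul(Z, Add(4, Z)) (Function('w')(Z) = Mul(Add(4, Z), Z) = Mul(Z, Add(4, Z)))
W = Add(8037, Mul(78, I, Add(4, I))) (W = Add(3, Mul(78, Add(103, Mul(Pow(Add(4, -5), Rational(1, 2)), Add(4, Pow(Add(4, -5), Rational(1, 2))))))) = Add(3, Mul(78, Add(103, Mul(Pow(-1, Rational(1, 2)), Add(4, Pow(-1, Rational(1, 2))))))) = Add(3, Mul(78, Add(103, Mul(I, Add(4, I))))) = Add(3, Add(8034, Mul(78, I, Add(4, I)))) = Add(8037, Mul(78, I, Add(4, I))) ≈ Add(7959.0, Mul(312.00, I)))
Add(W, Mul(-1, -26411)) = Add(Add(7959, Mul(312, I)), Mul(-1, -26411)) = Add(Add(7959, Mul(312, I)), 26411) = Add(34370, Mul(312, I))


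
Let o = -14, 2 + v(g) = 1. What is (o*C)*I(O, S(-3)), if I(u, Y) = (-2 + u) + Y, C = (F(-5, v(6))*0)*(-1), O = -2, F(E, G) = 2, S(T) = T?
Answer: 0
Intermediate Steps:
v(g) = -1 (v(g) = -2 + 1 = -1)
C = 0 (C = (2*0)*(-1) = 0*(-1) = 0)
I(u, Y) = -2 + Y + u
(o*C)*I(O, S(-3)) = (-14*0)*(-2 - 3 - 2) = 0*(-7) = 0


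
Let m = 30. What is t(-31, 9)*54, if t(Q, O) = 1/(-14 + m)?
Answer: 27/8 ≈ 3.3750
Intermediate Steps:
t(Q, O) = 1/16 (t(Q, O) = 1/(-14 + 30) = 1/16)
t(-31, 9)*54 = (1/16)*54 = 27/8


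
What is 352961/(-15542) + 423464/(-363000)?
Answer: -16838290061/705218250 ≈ -23.877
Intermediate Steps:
352961/(-15542) + 423464/(-363000) = 352961*(-1/15542) + 423464*(-1/363000) = -352961/15542 - 52933/45375 = -16838290061/705218250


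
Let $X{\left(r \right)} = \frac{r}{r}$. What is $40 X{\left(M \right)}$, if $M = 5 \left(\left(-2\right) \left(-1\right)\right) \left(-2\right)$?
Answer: $40$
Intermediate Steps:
$M = -20$ ($M = 5 \cdot 2 \left(-2\right) = 10 \left(-2\right) = -20$)
$X{\left(r \right)} = 1$
$40 X{\left(M \right)} = 40 \cdot 1 = 40$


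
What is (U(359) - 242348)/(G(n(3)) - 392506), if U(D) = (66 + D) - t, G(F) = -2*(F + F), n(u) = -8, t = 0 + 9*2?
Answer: 241941/392474 ≈ 0.61645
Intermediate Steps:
t = 18 (t = 0 + 18 = 18)
G(F) = -4*F
U(D) = 48 + D (U(D) = (66 + D) - 1*18 = (66 + D) - 18 = 48 + D)
(U(359) - 242348)/(G(n(3)) - 392506) = ((48 + 359) - 242348)/(-4*(-8) - 392506) = (407 - 242348)/(32 - 392506) = -241941/(-392474) = -241941*(-1/392474) = 241941/392474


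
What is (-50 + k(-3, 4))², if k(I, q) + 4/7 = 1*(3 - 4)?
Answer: 130321/49 ≈ 2659.6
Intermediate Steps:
k(I, q) = -11/7 (k(I, q) = -4/7 + 1*(3 - 4) = -4/7 + 1*(-1) = -4/7 - 1 = -11/7)
(-50 + k(-3, 4))² = (-50 - 11/7)² = (-361/7)² = 130321/49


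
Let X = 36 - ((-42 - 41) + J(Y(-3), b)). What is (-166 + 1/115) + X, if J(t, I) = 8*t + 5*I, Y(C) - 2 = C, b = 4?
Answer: -6784/115 ≈ -58.991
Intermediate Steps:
Y(C) = 2 + C
J(t, I) = 5*I + 8*t
X = 107 (X = 36 - ((-42 - 41) + (5*4 + 8*(2 - 3))) = 36 - (-83 + (20 + 8*(-1))) = 36 - (-83 + (20 - 8)) = 36 - (-83 + 12) = 36 - 1*(-71) = 36 + 71 = 107)
(-166 + 1/115) + X = (-166 + 1/115) + 107 = -19089/115 + 107 = -6784/115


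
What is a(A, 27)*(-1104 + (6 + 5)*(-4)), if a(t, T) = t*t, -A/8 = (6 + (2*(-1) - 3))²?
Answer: -73472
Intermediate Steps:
A = -8 (A = -8*(6 + (2*(-1) - 3))² = -8*(6 + (-2 - 3))² = -8*(6 - 5)² = -8*1² = -8*1 = -8)
a(t, T) = t²
a(A, 27)*(-1104 + (6 + 5)*(-4)) = (-8)²*(-1104 + (6 + 5)*(-4)) = 64*(-1104 + 11*(-4)) = 64*(-1104 - 44) = 64*(-1148) = -73472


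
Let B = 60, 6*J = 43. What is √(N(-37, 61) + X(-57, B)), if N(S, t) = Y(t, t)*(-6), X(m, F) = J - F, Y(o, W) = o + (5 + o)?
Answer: I*√29334/6 ≈ 28.545*I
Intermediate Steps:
J = 43/6 (J = (⅙)*43 = 43/6 ≈ 7.1667)
Y(o, W) = 5 + 2*o
X(m, F) = 43/6 - F
N(S, t) = -30 - 12*t (N(S, t) = (5 + 2*t)*(-6) = -30 - 12*t)
√(N(-37, 61) + X(-57, B)) = √((-30 - 12*61) + (43/6 - 1*60)) = √((-30 - 732) + (43/6 - 60)) = √(-762 - 317/6) = √(-4889/6) = I*√29334/6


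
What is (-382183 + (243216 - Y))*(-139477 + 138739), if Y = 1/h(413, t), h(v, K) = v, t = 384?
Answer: 42356308536/413 ≈ 1.0256e+8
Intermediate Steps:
Y = 1/413 ≈ 0.0024213
(-382183 + (243216 - Y))*(-139477 + 138739) = (-382183 + (243216 - 1*1/413))*(-139477 + 138739) = (-382183 + (243216 - 1/413))*(-738) = (-382183 + 100448207/413)*(-738) = -57393372/413*(-738) = 42356308536/413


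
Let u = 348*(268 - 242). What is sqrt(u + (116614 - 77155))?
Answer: sqrt(48507) ≈ 220.24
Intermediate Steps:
u = 9048 (u = 348*26 = 9048)
sqrt(u + (116614 - 77155)) = sqrt(9048 + (116614 - 77155)) = sqrt(9048 + 39459) = sqrt(48507)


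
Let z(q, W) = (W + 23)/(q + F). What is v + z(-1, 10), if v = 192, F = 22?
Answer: 1355/7 ≈ 193.57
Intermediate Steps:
z(q, W) = (23 + W)/(22 + q) (z(q, W) = (W + 23)/(q + 22) = (23 + W)/(22 + q))
v + z(-1, 10) = 192 + (23 + 10)/(22 - 1) = 192 + 33/21 = 192 + (1/21)*33 = 192 + 11/7 = 1355/7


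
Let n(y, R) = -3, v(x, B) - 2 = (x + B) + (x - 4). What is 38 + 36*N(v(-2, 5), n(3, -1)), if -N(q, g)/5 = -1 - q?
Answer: 38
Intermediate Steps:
v(x, B) = -2 + B + 2*x (v(x, B) = 2 + ((x + B) + (x - 4)) = 2 + ((B + x) + (-4 + x)) = 2 + (-4 + B + 2*x) = -2 + B + 2*x)
N(q, g) = 5 + 5*q (N(q, g) = -5*(-1 - q) = 5 + 5*q)
38 + 36*N(v(-2, 5), n(3, -1)) = 38 + 36*(5 + 5*(-2 + 5 + 2*(-2))) = 38 + 36*(5 + 5*(-2 + 5 - 4)) = 38 + 36*(5 + 5*(-1)) = 38 + 36*(5 - 5) = 38 + 36*0 = 38 + 0 = 38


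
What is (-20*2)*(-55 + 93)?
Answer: -1520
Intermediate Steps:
(-20*2)*(-55 + 93) = -40*38 = -1520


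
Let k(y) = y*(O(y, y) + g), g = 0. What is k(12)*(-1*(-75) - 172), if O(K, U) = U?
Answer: -13968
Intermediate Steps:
k(y) = y² (k(y) = y*(y + 0) = y*y = y²)
k(12)*(-1*(-75) - 172) = 12²*(-1*(-75) - 172) = 144*(75 - 172) = 144*(-97) = -13968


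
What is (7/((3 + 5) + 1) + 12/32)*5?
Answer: 415/72 ≈ 5.7639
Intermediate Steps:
(7/((3 + 5) + 1) + 12/32)*5 = (7/(8 + 1) + 12*(1/32))*5 = (7/9 + 3/8)*5 = (83/72)*5 = 415/72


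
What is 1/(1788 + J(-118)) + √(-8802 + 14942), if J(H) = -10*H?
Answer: 1/2968 + 2*√1535 ≈ 78.359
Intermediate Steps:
1/(1788 + J(-118)) + √(-8802 + 14942) = 1/(1788 - 10*(-118)) + √(-8802 + 14942) = 1/(1788 + 1180) + √6140 = 1/2968 + 2*√1535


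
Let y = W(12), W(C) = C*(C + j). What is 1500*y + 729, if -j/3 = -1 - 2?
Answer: 378729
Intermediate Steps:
j = 9 (j = -3*(-1 - 2) = -3*(-3) = 9)
W(C) = C*(9 + C) (W(C) = C*(C + 9) = C*(9 + C))
y = 252 (y = 12*(9 + 12) = 12*21 = 252)
1500*y + 729 = 1500*252 + 729 = 378000 + 729 = 378729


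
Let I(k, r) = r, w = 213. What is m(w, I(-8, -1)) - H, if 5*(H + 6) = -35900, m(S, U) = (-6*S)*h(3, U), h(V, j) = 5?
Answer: 796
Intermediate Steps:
m(S, U) = -30*S (m(S, U) = -6*S*5 = -30*S)
H = -7186 (H = -6 + (1/5)*(-35900) = -6 - 7180 = -7186)
m(w, I(-8, -1)) - H = -30*213 - 1*(-7186) = -6390 + 7186 = 796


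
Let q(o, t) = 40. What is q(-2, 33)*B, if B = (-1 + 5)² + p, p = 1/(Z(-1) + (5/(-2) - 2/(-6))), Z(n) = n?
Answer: 11920/19 ≈ 627.37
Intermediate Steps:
p = -6/19 (p = 1/(-1 + (5/(-2) - 2/(-6))) = 1/(-1 + (5*(-½) - 2*(-⅙))) = 1/(-1 + (-5/2 + ⅓)) = 1/(-1 - 13/6) = 1/(-19/6) = -6/19 ≈ -0.31579)
B = 298/19 (B = (-1 + 5)² - 6/19 = 4² - 6/19 = 16 - 6/19 = 298/19 ≈ 15.684)
q(-2, 33)*B = 40*(298/19) = 11920/19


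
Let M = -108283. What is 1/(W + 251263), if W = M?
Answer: 1/142980 ≈ 6.9940e-6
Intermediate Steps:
W = -108283
1/(W + 251263) = 1/(-108283 + 251263) = 1/142980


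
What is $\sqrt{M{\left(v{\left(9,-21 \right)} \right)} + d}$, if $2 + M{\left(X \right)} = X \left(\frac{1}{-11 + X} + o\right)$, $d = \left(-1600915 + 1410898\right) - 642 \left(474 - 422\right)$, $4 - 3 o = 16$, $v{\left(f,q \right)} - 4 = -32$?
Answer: $\frac{i \sqrt{339624519}}{39} \approx 472.54 i$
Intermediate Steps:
$v{\left(f,q \right)} = -28$ ($v{\left(f,q \right)} = 4 - 32 = -28$)
$o = -4$ ($o = \frac{4}{3} - \frac{16}{3} = -4$)
$d = -223401$ ($d = -190017 - 33384 = -223401$)
$M{\left(X \right)} = -2 + X \left(-4 + \frac{1}{-11 + X}\right)$ ($M{\left(X \right)} = -2 + X \left(\frac{1}{-11 + X} - 4\right) = -2 + X \left(-4 + \frac{1}{-11 + X}\right)$)
$\sqrt{M{\left(v{\left(9,-21 \right)} \right)} + d} = \sqrt{\frac{22 - 4 \left(-28\right)^{2} + 43 \left(-28\right)}{-11 - 28} - 223401} = \sqrt{\frac{22 - 3136 - 1204}{-39} - 223401} = \sqrt{- \frac{22 - 3136 - 1204}{39} - 223401} = \sqrt{\left(- \frac{1}{39}\right) \left(-4318\right) - 223401} = \sqrt{\frac{4318}{39} - 223401} = \sqrt{- \frac{8708321}{39}} = \frac{i \sqrt{339624519}}{39}$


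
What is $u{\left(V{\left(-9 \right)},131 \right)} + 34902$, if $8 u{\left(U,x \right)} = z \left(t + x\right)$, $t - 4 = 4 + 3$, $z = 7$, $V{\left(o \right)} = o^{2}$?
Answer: $\frac{140105}{4} \approx 35026.0$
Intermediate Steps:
$t = 11$ ($t = 4 + \left(4 + 3\right) = 4 + 7 = 11$)
$u{\left(U,x \right)} = \frac{77}{8} + \frac{7 x}{8}$ ($u{\left(U,x \right)} = \frac{7 \left(11 + x\right)}{8} = \frac{77 + 7 x}{8} = \frac{77}{8} + \frac{7 x}{8}$)
$u{\left(V{\left(-9 \right)},131 \right)} + 34902 = \left(\frac{77}{8} + \frac{7}{8} \cdot 131\right) + 34902 = \left(\frac{77}{8} + \frac{917}{8}\right) + 34902 = \frac{497}{4} + 34902 = \frac{140105}{4}$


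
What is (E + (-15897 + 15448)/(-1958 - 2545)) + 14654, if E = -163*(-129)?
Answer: 160671992/4503 ≈ 35681.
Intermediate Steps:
E = 21027
(E + (-15897 + 15448)/(-1958 - 2545)) + 14654 = (21027 + (-15897 + 15448)/(-1958 - 2545)) + 14654 = (21027 - 449/(-4503)) + 14654 = (21027 - 449*(-1/4503)) + 14654 = (21027 + 449/4503) + 14654 = 94685030/4503 + 14654 = 160671992/4503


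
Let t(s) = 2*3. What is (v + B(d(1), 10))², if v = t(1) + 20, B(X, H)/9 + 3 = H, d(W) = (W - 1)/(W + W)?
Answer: 7921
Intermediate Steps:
t(s) = 6
d(W) = (-1 + W)/(2*W) (d(W) = (-1 + W)/((2*W)) = (-1 + W)*(1/(2*W)) = (-1 + W)/(2*W))
B(X, H) = -27 + 9*H
v = 26 (v = 6 + 20 = 26)
(v + B(d(1), 10))² = (26 + (-27 + 9*10))² = (26 + (-27 + 90))² = (26 + 63)² = 89² = 7921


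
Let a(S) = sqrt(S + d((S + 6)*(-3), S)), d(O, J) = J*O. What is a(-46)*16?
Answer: 176*I*sqrt(46) ≈ 1193.7*I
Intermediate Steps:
a(S) = sqrt(S + S*(-18 - 3*S)) (a(S) = sqrt(S + S*((S + 6)*(-3))) = sqrt(S + S*((6 + S)*(-3))) = sqrt(S + S*(-18 - 3*S)))
a(-46)*16 = sqrt(-46*(-17 - 3*(-46)))*16 = sqrt(-46*(-17 + 138))*16 = sqrt(-46*121)*16 = sqrt(-5566)*16 = (11*I*sqrt(46))*16 = 176*I*sqrt(46)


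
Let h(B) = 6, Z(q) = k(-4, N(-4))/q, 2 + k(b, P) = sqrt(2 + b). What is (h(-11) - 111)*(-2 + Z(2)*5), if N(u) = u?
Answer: 735 - 525*I*sqrt(2)/2 ≈ 735.0 - 371.23*I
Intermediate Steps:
k(b, P) = -2 + sqrt(2 + b)
Z(q) = (-2 + I*sqrt(2))/q (Z(q) = (-2 + sqrt(2 - 4))/q = (-2 + sqrt(-2))/q = (-2 + I*sqrt(2))/q)
(h(-11) - 111)*(-2 + Z(2)*5) = (6 - 111)*(-2 + ((-2 + I*sqrt(2))/2)*5) = -105*(-2 + ((-2 + I*sqrt(2))/2)*5) = -105*(-2 + (-1 + I*sqrt(2)/2)*5) = -105*(-2 + (-5 + 5*I*sqrt(2)/2)) = -105*(-7 + 5*I*sqrt(2)/2) = 735 - 525*I*sqrt(2)/2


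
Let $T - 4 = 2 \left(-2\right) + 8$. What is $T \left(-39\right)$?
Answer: $-312$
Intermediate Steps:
$T = 8$ ($T = 4 + \left(2 \left(-2\right) + 8\right) = 4 + \left(-4 + 8\right) = 4 + 4 = 8$)
$T \left(-39\right) = 8 \left(-39\right) = -312$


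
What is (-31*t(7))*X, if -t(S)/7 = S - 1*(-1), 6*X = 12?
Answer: 3472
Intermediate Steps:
X = 2 (X = (1/6)*12 = 2)
t(S) = -7 - 7*S (t(S) = -7*(S - 1*(-1)) = -7*(S + 1) = -7*(1 + S) = -7 - 7*S)
(-31*t(7))*X = -31*(-7 - 7*7)*2 = -31*(-7 - 49)*2 = -31*(-56)*2 = 1736*2 = 3472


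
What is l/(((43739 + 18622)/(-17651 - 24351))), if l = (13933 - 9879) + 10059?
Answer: -592774226/62361 ≈ -9505.5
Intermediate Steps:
l = 14113 (l = 4054 + 10059 = 14113)
l/(((43739 + 18622)/(-17651 - 24351))) = 14113/(((43739 + 18622)/(-17651 - 24351))) = 14113/((62361/(-42002))) = 14113/((62361*(-1/42002))) = 14113/(-62361/42002) = 14113*(-42002/62361) = -592774226/62361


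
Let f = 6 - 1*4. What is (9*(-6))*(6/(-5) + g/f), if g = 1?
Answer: 189/5 ≈ 37.800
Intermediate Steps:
f = 2 (f = 6 - 4 = 2)
(9*(-6))*(6/(-5) + g/f) = (9*(-6))*(6/(-5) + 1/2) = -54*(6*(-1/5) + 1*(1/2)) = -54*(-6/5 + 1/2) = -54*(-7/10) = 189/5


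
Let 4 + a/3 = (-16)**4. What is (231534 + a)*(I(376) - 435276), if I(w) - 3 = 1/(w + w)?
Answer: -70068889274175/376 ≈ -1.8635e+11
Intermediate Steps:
I(w) = 3 + 1/(2*w) (I(w) = 3 + 1/(w + w) = 3 + 1/(2*w))
a = 196596 (a = -12 + 3*(-16)**4 = -12 + 3*65536 = -12 + 196608 = 196596)
(231534 + a)*(I(376) - 435276) = (231534 + 196596)*((3 + (1/2)/376) - 435276) = 428130*((3 + (1/2)*(1/376)) - 435276) = 428130*((3 + 1/752) - 435276) = 428130*(2257/752 - 435276) = 428130*(-327325295/752) = -70068889274175/376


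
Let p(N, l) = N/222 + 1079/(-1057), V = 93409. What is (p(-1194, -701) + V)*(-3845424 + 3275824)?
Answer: -2080681766624000/39109 ≈ -5.3202e+10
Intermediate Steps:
p(N, l) = -1079/1057 + N/222 (p(N, l) = N*(1/222) + 1079*(-1/1057) = N/222 - 1079/1057 = -1079/1057 + N/222)
(p(-1194, -701) + V)*(-3845424 + 3275824) = ((-1079/1057 + (1/222)*(-1194)) + 93409)*(-3845424 + 3275824) = ((-1079/1057 - 199/37) + 93409)*(-569600) = (-250266/39109 + 93409)*(-569600) = (3652882315/39109)*(-569600) = -2080681766624000/39109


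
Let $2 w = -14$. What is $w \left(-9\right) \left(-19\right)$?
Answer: $-1197$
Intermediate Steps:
$w = -7$ ($w = \frac{1}{2} \left(-14\right) = -7$)
$w \left(-9\right) \left(-19\right) = \left(-7\right) \left(-9\right) \left(-19\right) = 63 \left(-19\right) = -1197$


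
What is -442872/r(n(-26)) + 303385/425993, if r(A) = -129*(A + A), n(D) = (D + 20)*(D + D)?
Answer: 2959467373/476260174 ≈ 6.2140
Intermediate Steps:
n(D) = 2*D*(20 + D) (n(D) = (20 + D)*(2*D) = 2*D*(20 + D))
r(A) = -258*A
-442872/r(n(-26)) + 303385/425993 = -442872*1/(13416*(20 - 26)) + 303385/425993 = -442872/((-516*(-26)*(-6))) + 303385*(1/425993) = -442872/((-258*312)) + 303385/425993 = -442872/(-80496) + 303385/425993 = -442872*(-1/80496) + 303385/425993 = 6151/1118 + 303385/425993 = 2959467373/476260174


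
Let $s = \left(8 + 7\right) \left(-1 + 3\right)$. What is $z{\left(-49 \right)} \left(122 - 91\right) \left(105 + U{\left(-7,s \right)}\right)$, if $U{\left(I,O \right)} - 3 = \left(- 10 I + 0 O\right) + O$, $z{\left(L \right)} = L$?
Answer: $-315952$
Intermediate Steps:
$s = 30$ ($s = 15 \cdot 2 = 30$)
$U{\left(I,O \right)} = 3 + O - 10 I$ ($U{\left(I,O \right)} = 3 + \left(\left(- 10 I + 0 O\right) + O\right) = 3 + \left(\left(- 10 I + 0\right) + O\right) = 3 - \left(- O + 10 I\right) = 3 + O - 10 I$)
$z{\left(-49 \right)} \left(122 - 91\right) \left(105 + U{\left(-7,s \right)}\right) = - 49 \left(122 - 91\right) \left(105 + \left(3 + 30 - -70\right)\right) = - 49 \cdot 31 \left(105 + \left(3 + 30 + 70\right)\right) = - 49 \cdot 31 \left(105 + 103\right) = - 49 \cdot 31 \cdot 208 = \left(-49\right) 6448 = -315952$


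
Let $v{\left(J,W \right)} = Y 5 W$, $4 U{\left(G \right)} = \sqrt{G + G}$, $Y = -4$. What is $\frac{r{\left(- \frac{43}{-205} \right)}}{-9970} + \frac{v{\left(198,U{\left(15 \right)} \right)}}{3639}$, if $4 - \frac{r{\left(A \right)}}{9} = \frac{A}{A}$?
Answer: $- \frac{27}{9970} - \frac{5 \sqrt{30}}{3639} \approx -0.010234$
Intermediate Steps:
$r{\left(A \right)} = 27$ ($r{\left(A \right)} = 36 - 9 \frac{A}{A} = 36 - 9 = 27$)
$U{\left(G \right)} = \frac{\sqrt{2} \sqrt{G}}{4}$ ($U{\left(G \right)} = \frac{\sqrt{G + G}}{4} = \frac{\sqrt{2 G}}{4} = \frac{\sqrt{2} \sqrt{G}}{4}$)
$v{\left(J,W \right)} = - 20 W$ ($v{\left(J,W \right)} = \left(-4\right) 5 W = - 20 W$)
$\frac{r{\left(- \frac{43}{-205} \right)}}{-9970} + \frac{v{\left(198,U{\left(15 \right)} \right)}}{3639} = \frac{27}{-9970} + \frac{\left(-20\right) \frac{\sqrt{2} \sqrt{15}}{4}}{3639} = 27 \left(- \frac{1}{9970}\right) + - 20 \frac{\sqrt{30}}{4} \cdot \frac{1}{3639} = - \frac{27}{9970} + - 5 \sqrt{30} \cdot \frac{1}{3639} = - \frac{27}{9970} - \frac{5 \sqrt{30}}{3639}$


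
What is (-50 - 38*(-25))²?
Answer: 810000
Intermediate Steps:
(-50 - 38*(-25))² = (-50 + 950)² = 900² = 810000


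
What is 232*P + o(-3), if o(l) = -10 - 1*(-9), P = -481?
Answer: -111593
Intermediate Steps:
o(l) = -1 (o(l) = -10 + 9 = -1)
232*P + o(-3) = 232*(-481) - 1 = -111592 - 1 = -111593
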